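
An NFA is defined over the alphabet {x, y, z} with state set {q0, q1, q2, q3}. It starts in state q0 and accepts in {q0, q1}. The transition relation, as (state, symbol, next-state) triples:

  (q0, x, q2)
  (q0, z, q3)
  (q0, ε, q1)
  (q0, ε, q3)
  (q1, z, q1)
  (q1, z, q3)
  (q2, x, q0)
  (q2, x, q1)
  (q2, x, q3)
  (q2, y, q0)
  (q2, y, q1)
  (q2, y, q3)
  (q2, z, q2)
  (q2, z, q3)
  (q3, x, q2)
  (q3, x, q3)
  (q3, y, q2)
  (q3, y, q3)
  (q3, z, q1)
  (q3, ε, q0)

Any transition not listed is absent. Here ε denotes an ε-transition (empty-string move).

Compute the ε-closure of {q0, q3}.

Begin with {q0, q3}.
ε-move q0 → q1; add q1.

{q0, q1, q3}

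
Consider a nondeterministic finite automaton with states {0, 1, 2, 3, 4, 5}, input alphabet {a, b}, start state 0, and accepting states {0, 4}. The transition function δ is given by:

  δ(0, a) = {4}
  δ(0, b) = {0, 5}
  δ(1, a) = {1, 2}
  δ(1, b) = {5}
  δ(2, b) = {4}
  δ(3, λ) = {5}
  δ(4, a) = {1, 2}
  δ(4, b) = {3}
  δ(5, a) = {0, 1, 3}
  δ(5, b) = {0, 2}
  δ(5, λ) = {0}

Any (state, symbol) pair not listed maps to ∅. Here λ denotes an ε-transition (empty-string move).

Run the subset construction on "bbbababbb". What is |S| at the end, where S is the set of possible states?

5

Start in {0}.
Read 'b': {0} → {0, 5}.
Read 'b': {0, 5} → {0, 2, 5}.
Read 'b': {0, 2, 5} → {0, 2, 4, 5}.
Read 'a': {0, 2, 4, 5} → {0, 1, 2, 3, 4, 5}.
Read 'b': {0, 1, 2, 3, 4, 5} → {0, 2, 3, 4, 5}.
Read 'a': {0, 2, 3, 4, 5} → {0, 1, 2, 3, 4, 5}.
Read 'b': {0, 1, 2, 3, 4, 5} → {0, 2, 3, 4, 5}.
Read 'b': {0, 2, 3, 4, 5} → {0, 2, 3, 4, 5}.
Read 'b': {0, 2, 3, 4, 5} → {0, 2, 3, 4, 5}.
That set has 5 states.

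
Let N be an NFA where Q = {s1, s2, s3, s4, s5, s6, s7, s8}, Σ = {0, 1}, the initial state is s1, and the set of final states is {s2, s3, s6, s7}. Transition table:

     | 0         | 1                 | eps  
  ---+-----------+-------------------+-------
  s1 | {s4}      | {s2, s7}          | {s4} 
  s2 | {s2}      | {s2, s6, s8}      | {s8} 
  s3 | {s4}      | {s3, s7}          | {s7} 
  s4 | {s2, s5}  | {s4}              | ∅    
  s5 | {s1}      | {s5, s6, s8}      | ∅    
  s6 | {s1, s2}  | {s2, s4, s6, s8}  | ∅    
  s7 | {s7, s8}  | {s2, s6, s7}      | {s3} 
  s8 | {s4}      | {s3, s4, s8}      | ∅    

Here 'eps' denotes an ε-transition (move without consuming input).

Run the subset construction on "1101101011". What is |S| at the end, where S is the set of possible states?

Start: ε-closure({s1}) = {s1, s4}.
Read '1': s1→{s2, s7}, s4→{s4}; union {s2, s4, s7}; ε-closure = {s2, s3, s4, s7, s8}.
Read '1': s2→{s2, s6, s8}, s3→{s3, s7}, s4→{s4}, s7→{s2, s6, s7}, s8→{s3, s4, s8}; now {s2, s3, s4, s6, s7, s8}.
Read '0': s2→{s2}, s3→{s4}, s4→{s2, s5}, s6→{s1, s2}, s7→{s7, s8}, s8→{s4}; union {s1, s2, s4, s5, s7, s8}; ε-closure = {s1, s2, s3, s4, s5, s7, s8}.
Read '1': s1→{s2, s7}, s2→{s2, s6, s8}, s3→{s3, s7}, s4→{s4}, s5→{s5, s6, s8}, s7→{s2, s6, s7}, s8→{s3, s4, s8}; now {s2, s3, s4, s5, s6, s7, s8}.
Read '1': s2→{s2, s6, s8}, s3→{s3, s7}, s4→{s4}, s5→{s5, s6, s8}, s6→{s2, s4, s6, s8}, s7→{s2, s6, s7}, s8→{s3, s4, s8}; now {s2, s3, s4, s5, s6, s7, s8}.
Read '0': s2→{s2}, s3→{s4}, s4→{s2, s5}, s5→{s1}, s6→{s1, s2}, s7→{s7, s8}, s8→{s4}; union {s1, s2, s4, s5, s7, s8}; ε-closure = {s1, s2, s3, s4, s5, s7, s8}.
Read '1': s1→{s2, s7}, s2→{s2, s6, s8}, s3→{s3, s7}, s4→{s4}, s5→{s5, s6, s8}, s7→{s2, s6, s7}, s8→{s3, s4, s8}; now {s2, s3, s4, s5, s6, s7, s8}.
Read '0': s2→{s2}, s3→{s4}, s4→{s2, s5}, s5→{s1}, s6→{s1, s2}, s7→{s7, s8}, s8→{s4}; union {s1, s2, s4, s5, s7, s8}; ε-closure = {s1, s2, s3, s4, s5, s7, s8}.
Read '1': s1→{s2, s7}, s2→{s2, s6, s8}, s3→{s3, s7}, s4→{s4}, s5→{s5, s6, s8}, s7→{s2, s6, s7}, s8→{s3, s4, s8}; now {s2, s3, s4, s5, s6, s7, s8}.
Read '1': s2→{s2, s6, s8}, s3→{s3, s7}, s4→{s4}, s5→{s5, s6, s8}, s6→{s2, s4, s6, s8}, s7→{s2, s6, s7}, s8→{s3, s4, s8}; now {s2, s3, s4, s5, s6, s7, s8}.
That set has 7 states.

7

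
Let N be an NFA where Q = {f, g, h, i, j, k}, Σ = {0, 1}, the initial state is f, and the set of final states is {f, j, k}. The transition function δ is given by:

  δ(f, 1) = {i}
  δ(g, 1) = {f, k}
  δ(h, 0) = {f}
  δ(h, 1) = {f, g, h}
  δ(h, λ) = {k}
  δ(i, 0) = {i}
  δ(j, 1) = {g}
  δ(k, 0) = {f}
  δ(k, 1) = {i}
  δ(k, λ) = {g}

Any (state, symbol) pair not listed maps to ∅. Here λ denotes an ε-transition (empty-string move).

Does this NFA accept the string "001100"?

No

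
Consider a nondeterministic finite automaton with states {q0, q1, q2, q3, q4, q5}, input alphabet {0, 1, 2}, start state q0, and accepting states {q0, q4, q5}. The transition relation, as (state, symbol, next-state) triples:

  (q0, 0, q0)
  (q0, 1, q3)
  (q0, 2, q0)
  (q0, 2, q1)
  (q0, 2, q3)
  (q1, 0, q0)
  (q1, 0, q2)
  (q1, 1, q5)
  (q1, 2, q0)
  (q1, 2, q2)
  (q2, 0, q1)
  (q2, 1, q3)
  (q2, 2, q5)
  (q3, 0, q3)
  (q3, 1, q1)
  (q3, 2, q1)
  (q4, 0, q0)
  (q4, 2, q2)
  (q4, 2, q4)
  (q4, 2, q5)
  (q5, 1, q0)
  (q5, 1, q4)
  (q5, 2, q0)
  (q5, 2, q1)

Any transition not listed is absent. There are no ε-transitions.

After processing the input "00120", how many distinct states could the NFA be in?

2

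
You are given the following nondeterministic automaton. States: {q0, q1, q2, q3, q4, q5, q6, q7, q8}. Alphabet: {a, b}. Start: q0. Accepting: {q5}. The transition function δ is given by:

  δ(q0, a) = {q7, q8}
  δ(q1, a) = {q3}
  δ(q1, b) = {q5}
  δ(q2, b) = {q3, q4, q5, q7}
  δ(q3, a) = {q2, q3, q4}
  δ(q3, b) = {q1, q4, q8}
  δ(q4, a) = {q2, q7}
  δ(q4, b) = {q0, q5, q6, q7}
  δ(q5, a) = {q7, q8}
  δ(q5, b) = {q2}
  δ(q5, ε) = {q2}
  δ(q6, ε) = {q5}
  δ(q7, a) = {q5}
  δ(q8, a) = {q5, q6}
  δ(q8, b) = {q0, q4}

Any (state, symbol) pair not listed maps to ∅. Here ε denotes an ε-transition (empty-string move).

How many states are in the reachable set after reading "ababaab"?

Start in {q0}.
Read 'a': {q0} → {q7, q8}.
Read 'b': {q7, q8} → {q0, q4}.
Read 'a': {q0, q4} → {q2, q7, q8}.
Read 'b': {q2, q7, q8} → {q0, q2, q3, q4, q5, q7}.
Read 'a': {q0, q2, q3, q4, q5, q7} → {q2, q3, q4, q5, q7, q8}.
Read 'a': {q2, q3, q4, q5, q7, q8} → {q2, q3, q4, q5, q6, q7, q8}.
Read 'b': {q2, q3, q4, q5, q6, q7, q8} → {q0, q1, q2, q3, q4, q5, q6, q7, q8}.
That set has 9 states.

9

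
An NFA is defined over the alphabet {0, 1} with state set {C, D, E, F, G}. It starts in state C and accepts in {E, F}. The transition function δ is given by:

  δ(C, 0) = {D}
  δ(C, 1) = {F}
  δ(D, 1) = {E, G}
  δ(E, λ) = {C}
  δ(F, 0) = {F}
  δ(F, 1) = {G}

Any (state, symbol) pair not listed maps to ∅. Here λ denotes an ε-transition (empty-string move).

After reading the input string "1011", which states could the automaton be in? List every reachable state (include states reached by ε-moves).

∅

Start in {C}.
Read '1': {C} → {F}.
Read '0': {F} → {F}.
Read '1': {F} → {G}.
Read '1': {G} → ∅.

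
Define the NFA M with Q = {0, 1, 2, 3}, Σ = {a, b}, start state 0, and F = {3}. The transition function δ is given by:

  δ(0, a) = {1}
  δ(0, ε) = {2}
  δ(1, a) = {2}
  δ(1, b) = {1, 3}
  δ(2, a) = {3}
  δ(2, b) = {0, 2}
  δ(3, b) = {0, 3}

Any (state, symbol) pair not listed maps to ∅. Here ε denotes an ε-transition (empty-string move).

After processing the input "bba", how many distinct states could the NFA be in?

Start: ε-closure({0}) = {0, 2}.
Read 'b': 0→∅, 2→{0, 2}; now {0, 2}.
Read 'b': 0→∅, 2→{0, 2}; now {0, 2}.
Read 'a': 0→{1}, 2→{3}; now {1, 3}.
That set has 2 states.

2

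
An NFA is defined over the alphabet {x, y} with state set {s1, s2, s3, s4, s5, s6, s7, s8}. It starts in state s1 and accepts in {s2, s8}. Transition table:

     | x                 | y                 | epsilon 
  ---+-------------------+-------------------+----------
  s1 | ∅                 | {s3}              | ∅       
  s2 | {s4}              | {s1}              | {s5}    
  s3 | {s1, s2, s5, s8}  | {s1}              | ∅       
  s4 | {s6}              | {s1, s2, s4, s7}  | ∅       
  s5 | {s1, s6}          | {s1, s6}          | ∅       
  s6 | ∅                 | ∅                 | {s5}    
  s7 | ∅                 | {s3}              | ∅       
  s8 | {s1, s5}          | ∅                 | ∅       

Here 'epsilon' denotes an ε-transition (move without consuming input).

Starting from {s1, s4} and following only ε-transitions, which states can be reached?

Begin with {s1, s4}.
No ε-moves leave this set, so the closure equals the set itself.

{s1, s4}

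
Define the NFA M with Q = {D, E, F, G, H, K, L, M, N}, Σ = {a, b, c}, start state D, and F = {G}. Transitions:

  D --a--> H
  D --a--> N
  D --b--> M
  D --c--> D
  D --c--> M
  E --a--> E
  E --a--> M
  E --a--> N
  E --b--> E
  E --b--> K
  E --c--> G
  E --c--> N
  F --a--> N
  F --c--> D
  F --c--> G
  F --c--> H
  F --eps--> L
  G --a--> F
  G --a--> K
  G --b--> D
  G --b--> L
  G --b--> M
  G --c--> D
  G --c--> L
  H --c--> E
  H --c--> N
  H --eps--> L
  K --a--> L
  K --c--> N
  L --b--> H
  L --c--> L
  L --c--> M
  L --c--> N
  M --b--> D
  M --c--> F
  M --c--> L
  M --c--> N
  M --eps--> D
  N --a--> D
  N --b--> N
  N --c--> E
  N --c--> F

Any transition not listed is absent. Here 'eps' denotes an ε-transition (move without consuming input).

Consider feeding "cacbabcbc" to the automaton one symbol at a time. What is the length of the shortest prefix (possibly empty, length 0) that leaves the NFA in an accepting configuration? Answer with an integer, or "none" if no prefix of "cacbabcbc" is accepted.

Start in {D}.
Read 'c': D→{D, M}; now {D, M}.
Read 'a': D→{H, N}, M→∅; union {H, N}; ε-closure = {H, L, N}.
Read 'c': H→{E, N}, L→{L, M, N}, N→{E, F}; union {E, F, L, M, N}; ε-closure = {D, E, F, L, M, N}.
Read 'b': D→{M}, E→{E, K}, F→∅, L→{H}, M→{D}, N→{N}; union {D, E, H, K, M, N}; ε-closure = {D, E, H, K, L, M, N}.
Read 'a': D→{H, N}, E→{E, M, N}, H→∅, K→{L}, L→∅, M→∅, N→{D}; now {D, E, H, L, M, N}.
Read 'b': D→{M}, E→{E, K}, H→∅, L→{H}, M→{D}, N→{N}; union {D, E, H, K, M, N}; ε-closure = {D, E, H, K, L, M, N}.
Read 'c': D→{D, M}, E→{G, N}, H→{E, N}, K→{N}, L→{L, M, N}, M→{F, L, N}, N→{E, F}; now {D, E, F, G, L, M, N}.
None of the earlier sets intersect F, but {D, E, F, G, L, M, N} does.

7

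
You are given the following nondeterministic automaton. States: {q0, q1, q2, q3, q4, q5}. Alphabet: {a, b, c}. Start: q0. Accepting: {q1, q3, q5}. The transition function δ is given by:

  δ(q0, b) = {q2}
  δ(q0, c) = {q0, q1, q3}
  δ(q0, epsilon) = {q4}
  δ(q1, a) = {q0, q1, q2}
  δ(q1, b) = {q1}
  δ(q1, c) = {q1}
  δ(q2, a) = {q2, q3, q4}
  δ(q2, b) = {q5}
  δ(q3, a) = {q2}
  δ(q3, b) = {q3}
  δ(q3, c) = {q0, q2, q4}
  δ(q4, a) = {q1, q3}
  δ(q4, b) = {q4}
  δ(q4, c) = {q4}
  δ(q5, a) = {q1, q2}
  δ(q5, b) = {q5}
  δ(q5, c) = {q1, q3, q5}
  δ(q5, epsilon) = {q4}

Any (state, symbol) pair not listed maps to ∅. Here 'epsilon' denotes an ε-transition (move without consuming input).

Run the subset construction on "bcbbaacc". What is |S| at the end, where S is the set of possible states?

5

Start: ε-closure({q0}) = {q0, q4}.
Read 'b': {q0, q4} → {q2, q4}.
Read 'c': {q2, q4} → {q4}.
Read 'b': {q4} → {q4}.
Read 'b': {q4} → {q4}.
Read 'a': {q4} → {q1, q3}.
Read 'a': {q1, q3} → {q0, q1, q2, q4}.
Read 'c': {q0, q1, q2, q4} → {q0, q1, q3, q4}.
Read 'c': {q0, q1, q3, q4} → {q0, q1, q2, q3, q4}.
That set has 5 states.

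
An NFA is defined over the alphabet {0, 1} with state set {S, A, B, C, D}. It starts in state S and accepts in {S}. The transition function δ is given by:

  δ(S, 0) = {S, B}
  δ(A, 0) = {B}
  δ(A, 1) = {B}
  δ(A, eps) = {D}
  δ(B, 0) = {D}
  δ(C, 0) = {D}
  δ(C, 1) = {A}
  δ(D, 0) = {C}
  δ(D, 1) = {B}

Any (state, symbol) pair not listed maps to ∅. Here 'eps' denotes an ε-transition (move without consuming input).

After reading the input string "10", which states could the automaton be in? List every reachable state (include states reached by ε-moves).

Start in {S}.
Read '1': {S} → ∅.
The set is empty and remains empty for the remaining 1 symbol.

∅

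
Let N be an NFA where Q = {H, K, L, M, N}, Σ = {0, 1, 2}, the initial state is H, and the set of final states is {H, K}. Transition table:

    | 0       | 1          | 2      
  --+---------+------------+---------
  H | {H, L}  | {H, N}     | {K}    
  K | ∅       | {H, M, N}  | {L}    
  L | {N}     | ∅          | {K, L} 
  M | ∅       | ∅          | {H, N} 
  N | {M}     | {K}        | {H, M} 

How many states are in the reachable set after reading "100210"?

3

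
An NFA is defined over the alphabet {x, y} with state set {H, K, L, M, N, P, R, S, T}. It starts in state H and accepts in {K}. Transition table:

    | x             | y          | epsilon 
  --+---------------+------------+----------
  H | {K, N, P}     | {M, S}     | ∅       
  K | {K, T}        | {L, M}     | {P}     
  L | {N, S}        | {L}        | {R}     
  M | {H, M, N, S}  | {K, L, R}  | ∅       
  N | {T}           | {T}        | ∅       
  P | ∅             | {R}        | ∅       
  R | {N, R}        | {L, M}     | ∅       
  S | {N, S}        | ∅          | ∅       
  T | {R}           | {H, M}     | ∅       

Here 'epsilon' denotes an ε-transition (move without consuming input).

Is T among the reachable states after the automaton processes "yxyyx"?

Yes

Start in {H}.
Read 'y': {H} → {M, S}.
Read 'x': {M, S} → {H, M, N, S}.
Read 'y': {H, M, N, S} → {K, L, M, P, R, S, T}.
Read 'y': {K, L, M, P, R, S, T} → {H, K, L, M, P, R}.
Read 'x': {H, K, L, M, P, R} → {H, K, M, N, P, R, S, T}.
State T is in {H, K, M, N, P, R, S, T}.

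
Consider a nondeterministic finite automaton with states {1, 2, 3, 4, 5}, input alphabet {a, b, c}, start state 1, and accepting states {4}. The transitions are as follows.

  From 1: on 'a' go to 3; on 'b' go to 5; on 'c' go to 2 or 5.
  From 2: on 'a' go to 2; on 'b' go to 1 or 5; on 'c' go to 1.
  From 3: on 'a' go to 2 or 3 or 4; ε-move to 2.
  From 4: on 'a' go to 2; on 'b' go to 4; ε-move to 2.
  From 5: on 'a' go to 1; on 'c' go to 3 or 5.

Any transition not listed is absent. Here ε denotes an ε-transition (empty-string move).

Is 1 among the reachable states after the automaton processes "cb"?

Yes

Start in {1}.
Read 'c': 1→{2, 5}; now {2, 5}.
Read 'b': 2→{1, 5}, 5→∅; now {1, 5}.
State 1 is in {1, 5}.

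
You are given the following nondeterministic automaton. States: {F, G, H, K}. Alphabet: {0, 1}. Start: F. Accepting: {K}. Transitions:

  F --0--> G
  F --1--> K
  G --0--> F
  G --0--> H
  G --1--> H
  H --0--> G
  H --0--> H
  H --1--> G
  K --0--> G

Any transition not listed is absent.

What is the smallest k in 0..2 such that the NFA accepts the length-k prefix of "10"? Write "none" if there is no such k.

1

Start in {F}.
Read '1': {F} → {K}.
None of the earlier sets intersect F, but {K} does.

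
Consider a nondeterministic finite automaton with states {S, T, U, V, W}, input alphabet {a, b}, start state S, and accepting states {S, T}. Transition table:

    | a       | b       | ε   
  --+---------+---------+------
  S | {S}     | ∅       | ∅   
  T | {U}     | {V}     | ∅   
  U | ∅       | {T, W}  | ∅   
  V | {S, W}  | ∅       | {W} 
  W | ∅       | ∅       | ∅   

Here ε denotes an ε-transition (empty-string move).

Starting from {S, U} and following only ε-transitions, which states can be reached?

Begin with {S, U}.
No ε-moves leave this set, so the closure equals the set itself.

{S, U}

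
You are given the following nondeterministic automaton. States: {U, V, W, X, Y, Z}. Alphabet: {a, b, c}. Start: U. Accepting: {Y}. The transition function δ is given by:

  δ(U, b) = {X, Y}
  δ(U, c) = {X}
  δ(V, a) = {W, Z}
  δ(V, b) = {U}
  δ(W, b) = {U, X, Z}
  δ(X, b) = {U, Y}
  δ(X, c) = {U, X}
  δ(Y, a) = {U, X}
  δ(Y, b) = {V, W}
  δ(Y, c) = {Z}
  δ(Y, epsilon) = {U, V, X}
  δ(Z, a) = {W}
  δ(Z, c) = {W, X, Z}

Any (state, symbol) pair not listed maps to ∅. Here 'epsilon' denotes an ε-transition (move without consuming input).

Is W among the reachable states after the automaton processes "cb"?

Start in {U}.
Read 'c': {U} → {X}.
Read 'b': {X} → {U, V, X, Y}.
State W is not in {U, V, X, Y}.

No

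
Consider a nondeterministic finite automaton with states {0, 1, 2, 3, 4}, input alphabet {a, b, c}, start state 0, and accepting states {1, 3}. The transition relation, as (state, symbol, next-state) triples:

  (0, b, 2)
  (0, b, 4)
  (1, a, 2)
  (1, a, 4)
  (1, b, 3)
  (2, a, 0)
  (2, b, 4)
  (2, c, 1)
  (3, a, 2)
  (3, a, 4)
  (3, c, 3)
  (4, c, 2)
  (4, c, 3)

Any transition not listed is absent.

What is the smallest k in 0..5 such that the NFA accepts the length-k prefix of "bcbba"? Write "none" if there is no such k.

Start in {0}.
Read 'b': 0→{2, 4}; now {2, 4}.
Read 'c': 2→{1}, 4→{2, 3}; now {1, 2, 3}.
None of the earlier sets intersect F, but {1, 2, 3} does.

2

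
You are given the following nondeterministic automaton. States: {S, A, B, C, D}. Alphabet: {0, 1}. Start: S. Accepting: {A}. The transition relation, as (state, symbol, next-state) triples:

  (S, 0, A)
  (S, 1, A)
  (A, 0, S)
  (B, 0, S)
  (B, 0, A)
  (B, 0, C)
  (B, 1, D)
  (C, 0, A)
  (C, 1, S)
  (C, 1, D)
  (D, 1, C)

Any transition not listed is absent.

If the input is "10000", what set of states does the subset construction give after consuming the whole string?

Start in {S}.
Read '1': S→{A}; now {A}.
Read '0': A→{S}; now {S}.
Read '0': S→{A}; now {A}.
Read '0': A→{S}; now {S}.
Read '0': S→{A}; now {A}.

{A}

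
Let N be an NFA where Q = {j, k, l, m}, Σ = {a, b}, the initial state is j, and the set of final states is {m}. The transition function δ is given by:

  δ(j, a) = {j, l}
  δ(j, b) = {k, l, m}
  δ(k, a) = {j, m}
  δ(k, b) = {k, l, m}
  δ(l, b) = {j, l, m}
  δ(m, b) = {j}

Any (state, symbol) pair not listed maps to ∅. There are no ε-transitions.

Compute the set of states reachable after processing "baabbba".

{j, l, m}

Start in {j}.
Read 'b': j→{k, l, m}; now {k, l, m}.
Read 'a': k→{j, m}, l→∅, m→∅; now {j, m}.
Read 'a': j→{j, l}, m→∅; now {j, l}.
Read 'b': j→{k, l, m}, l→{j, l, m}; now {j, k, l, m}.
Read 'b': j→{k, l, m}, k→{k, l, m}, l→{j, l, m}, m→{j}; now {j, k, l, m}.
Read 'b': j→{k, l, m}, k→{k, l, m}, l→{j, l, m}, m→{j}; now {j, k, l, m}.
Read 'a': j→{j, l}, k→{j, m}, l→∅, m→∅; now {j, l, m}.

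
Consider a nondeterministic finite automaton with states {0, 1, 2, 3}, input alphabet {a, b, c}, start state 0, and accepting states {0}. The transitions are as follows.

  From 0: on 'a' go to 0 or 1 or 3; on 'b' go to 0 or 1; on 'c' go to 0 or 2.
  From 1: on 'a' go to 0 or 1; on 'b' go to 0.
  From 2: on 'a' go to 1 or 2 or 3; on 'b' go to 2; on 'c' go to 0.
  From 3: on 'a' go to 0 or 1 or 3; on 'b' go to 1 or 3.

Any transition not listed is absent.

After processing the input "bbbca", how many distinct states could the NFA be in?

4

Start in {0}.
Read 'b': {0} → {0, 1}.
Read 'b': {0, 1} → {0, 1}.
Read 'b': {0, 1} → {0, 1}.
Read 'c': {0, 1} → {0, 2}.
Read 'a': {0, 2} → {0, 1, 2, 3}.
That set has 4 states.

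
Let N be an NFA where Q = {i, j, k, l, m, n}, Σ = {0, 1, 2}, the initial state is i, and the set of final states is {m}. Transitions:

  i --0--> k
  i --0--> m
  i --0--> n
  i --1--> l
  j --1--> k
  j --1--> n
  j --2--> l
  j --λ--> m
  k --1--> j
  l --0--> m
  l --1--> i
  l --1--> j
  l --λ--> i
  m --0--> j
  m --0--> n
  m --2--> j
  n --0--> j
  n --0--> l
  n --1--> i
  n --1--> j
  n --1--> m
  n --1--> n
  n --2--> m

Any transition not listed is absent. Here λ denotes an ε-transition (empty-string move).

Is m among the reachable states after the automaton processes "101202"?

Yes

Start in {i}.
Read '1': {i} → {i, l}.
Read '0': {i, l} → {k, m, n}.
Read '1': {k, m, n} → {i, j, m, n}.
Read '2': {i, j, m, n} → {i, j, l, m}.
Read '0': {i, j, l, m} → {j, k, m, n}.
Read '2': {j, k, m, n} → {i, j, l, m}.
State m is in {i, j, l, m}.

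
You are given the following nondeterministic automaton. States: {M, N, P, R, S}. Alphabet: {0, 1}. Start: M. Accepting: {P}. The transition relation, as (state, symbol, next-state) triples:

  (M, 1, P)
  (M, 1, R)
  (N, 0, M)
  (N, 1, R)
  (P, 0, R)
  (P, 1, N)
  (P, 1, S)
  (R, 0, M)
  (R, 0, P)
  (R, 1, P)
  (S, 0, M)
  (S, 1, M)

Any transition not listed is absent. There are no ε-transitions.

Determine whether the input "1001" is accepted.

Start in {M}.
Read '1': M→{P, R}; now {P, R}.
Read '0': P→{R}, R→{M, P}; now {M, P, R}.
Read '0': M→∅, P→{R}, R→{M, P}; now {M, P, R}.
Read '1': M→{P, R}, P→{N, S}, R→{P}; now {N, P, R, S}.
The final set {N, P, R, S} contains the accepting state P.

Yes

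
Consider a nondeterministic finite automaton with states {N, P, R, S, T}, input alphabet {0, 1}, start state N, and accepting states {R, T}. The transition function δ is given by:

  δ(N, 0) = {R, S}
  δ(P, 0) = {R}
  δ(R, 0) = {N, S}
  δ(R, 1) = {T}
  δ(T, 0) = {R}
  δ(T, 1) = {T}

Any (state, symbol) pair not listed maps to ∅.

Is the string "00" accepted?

Start in {N}.
Read '0': N→{R, S}; now {R, S}.
Read '0': R→{N, S}, S→∅; now {N, S}.
The final set {N, S} contains no accepting state.

No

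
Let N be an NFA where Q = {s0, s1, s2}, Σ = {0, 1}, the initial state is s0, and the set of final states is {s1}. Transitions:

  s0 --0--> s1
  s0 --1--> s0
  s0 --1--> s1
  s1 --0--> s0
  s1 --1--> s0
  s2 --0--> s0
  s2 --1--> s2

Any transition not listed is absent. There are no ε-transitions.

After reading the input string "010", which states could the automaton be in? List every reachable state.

Start in {s0}.
Read '0': s0→{s1}; now {s1}.
Read '1': s1→{s0}; now {s0}.
Read '0': s0→{s1}; now {s1}.

{s1}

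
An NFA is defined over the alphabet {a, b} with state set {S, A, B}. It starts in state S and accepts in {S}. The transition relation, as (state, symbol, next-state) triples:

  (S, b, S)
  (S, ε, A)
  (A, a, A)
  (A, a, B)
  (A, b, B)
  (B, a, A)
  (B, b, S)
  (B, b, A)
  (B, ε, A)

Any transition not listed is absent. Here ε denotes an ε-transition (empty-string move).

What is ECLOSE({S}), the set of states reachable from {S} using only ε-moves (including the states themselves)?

{S, A}

Begin with {S}.
ε-move S → A; add A.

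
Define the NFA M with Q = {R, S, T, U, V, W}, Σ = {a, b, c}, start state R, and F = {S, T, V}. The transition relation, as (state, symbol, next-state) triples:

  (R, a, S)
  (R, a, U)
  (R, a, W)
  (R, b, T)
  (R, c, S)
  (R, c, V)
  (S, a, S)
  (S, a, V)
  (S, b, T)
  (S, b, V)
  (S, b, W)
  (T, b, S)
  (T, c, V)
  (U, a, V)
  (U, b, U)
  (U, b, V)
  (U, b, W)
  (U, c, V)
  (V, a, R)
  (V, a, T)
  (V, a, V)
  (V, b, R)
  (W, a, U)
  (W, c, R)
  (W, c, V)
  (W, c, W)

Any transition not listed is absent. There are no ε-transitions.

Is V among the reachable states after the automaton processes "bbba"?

Start in {R}.
Read 'b': {R} → {T}.
Read 'b': {T} → {S}.
Read 'b': {S} → {T, V, W}.
Read 'a': {T, V, W} → {R, T, U, V}.
State V is in {R, T, U, V}.

Yes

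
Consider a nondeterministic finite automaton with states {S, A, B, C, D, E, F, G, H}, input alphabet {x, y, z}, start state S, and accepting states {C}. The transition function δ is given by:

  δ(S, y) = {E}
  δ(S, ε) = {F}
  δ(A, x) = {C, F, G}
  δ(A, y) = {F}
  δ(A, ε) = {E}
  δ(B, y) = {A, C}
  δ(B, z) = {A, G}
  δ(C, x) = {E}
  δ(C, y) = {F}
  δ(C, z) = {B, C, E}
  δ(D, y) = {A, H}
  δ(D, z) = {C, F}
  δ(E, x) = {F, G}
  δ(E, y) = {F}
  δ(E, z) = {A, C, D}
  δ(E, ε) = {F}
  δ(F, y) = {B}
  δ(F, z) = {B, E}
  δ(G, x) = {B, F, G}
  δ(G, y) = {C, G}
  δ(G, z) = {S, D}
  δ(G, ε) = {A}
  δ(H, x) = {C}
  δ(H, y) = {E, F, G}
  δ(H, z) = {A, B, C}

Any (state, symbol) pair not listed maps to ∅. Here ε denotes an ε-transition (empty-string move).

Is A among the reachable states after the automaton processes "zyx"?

Start: ε-closure({S}) = {S, F}.
Read 'z': S→∅, F→{B, E}; union {B, E}; ε-closure = {B, E, F}.
Read 'y': B→{A, C}, E→{F}, F→{B}; union {A, B, C, F}; ε-closure = {A, B, C, E, F}.
Read 'x': A→{C, F, G}, B→∅, C→{E}, E→{F, G}, F→∅; union {C, E, F, G}; ε-closure = {A, C, E, F, G}.
State A is in {A, C, E, F, G}.

Yes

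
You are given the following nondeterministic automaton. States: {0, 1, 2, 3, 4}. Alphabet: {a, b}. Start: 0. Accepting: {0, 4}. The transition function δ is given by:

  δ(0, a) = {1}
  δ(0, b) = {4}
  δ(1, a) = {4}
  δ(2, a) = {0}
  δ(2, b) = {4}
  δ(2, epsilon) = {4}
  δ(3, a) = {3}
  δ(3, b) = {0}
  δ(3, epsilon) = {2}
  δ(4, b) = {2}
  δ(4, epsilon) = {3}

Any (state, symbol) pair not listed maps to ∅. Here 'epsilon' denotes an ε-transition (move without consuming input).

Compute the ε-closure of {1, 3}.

Begin with {1, 3}.
ε-move 3 → 2; add 2.
ε-move 2 → 4; add 4.

{1, 2, 3, 4}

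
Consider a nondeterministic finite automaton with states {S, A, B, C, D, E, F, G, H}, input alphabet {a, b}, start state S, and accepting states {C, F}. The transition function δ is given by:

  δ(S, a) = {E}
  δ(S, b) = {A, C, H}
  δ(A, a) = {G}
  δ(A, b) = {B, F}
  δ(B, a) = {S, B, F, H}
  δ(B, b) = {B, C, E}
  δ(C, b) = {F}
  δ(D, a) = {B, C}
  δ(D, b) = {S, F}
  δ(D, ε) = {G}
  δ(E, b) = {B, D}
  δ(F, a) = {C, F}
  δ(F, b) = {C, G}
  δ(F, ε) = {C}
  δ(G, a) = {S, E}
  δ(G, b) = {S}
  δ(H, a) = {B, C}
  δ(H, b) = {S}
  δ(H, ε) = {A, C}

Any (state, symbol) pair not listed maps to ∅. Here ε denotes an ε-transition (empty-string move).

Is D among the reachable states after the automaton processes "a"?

No

Start in {S}.
Read 'a': {S} → {E}.
State D is not in {E}.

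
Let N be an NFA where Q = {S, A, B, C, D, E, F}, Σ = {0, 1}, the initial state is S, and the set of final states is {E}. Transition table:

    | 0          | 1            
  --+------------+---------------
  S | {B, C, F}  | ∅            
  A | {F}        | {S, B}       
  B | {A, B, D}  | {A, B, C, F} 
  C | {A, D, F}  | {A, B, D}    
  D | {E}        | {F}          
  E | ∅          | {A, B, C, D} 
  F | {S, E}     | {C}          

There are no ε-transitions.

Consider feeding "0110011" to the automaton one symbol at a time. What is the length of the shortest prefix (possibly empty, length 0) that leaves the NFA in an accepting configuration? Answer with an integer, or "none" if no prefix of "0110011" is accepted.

4

Start in {S}.
Read '0': {S} → {B, C, F}.
Read '1': {B, C, F} → {A, B, C, D, F}.
Read '1': {A, B, C, D, F} → {S, A, B, C, D, F}.
Read '0': {S, A, B, C, D, F} → {S, A, B, C, D, E, F}.
None of the earlier sets intersect F, but {S, A, B, C, D, E, F} does.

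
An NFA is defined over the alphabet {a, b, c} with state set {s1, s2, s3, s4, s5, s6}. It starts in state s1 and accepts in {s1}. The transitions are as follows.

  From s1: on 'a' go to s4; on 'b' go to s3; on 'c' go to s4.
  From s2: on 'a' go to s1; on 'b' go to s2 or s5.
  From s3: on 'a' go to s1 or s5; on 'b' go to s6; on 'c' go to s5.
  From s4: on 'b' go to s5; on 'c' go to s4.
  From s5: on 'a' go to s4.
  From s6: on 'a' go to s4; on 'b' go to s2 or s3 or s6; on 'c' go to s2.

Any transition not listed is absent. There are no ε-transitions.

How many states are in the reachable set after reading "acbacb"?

1

Start in {s1}.
Read 'a': s1→{s4}; now {s4}.
Read 'c': s4→{s4}; now {s4}.
Read 'b': s4→{s5}; now {s5}.
Read 'a': s5→{s4}; now {s4}.
Read 'c': s4→{s4}; now {s4}.
Read 'b': s4→{s5}; now {s5}.
That set has 1 state.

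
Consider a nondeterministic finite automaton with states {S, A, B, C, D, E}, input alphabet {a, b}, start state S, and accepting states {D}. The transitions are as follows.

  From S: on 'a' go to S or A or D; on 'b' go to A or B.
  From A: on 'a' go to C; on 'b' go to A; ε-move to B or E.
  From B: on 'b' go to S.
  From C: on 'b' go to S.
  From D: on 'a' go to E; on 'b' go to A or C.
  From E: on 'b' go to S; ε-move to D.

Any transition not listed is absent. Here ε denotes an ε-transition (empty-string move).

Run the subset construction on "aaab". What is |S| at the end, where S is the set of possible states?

6

Start in {S}.
Read 'a': S→{S, A, D}; union {S, A, D}; ε-closure = {S, A, B, D, E}.
Read 'a': S→{S, A, D}, A→{C}, B→∅, D→{E}, E→∅; union {S, A, C, D, E}; ε-closure = {S, A, B, C, D, E}.
Read 'a': S→{S, A, D}, A→{C}, B→∅, C→∅, D→{E}, E→∅; union {S, A, C, D, E}; ε-closure = {S, A, B, C, D, E}.
Read 'b': S→{A, B}, A→{A}, B→{S}, C→{S}, D→{A, C}, E→{S}; union {S, A, B, C}; ε-closure = {S, A, B, C, D, E}.
That set has 6 states.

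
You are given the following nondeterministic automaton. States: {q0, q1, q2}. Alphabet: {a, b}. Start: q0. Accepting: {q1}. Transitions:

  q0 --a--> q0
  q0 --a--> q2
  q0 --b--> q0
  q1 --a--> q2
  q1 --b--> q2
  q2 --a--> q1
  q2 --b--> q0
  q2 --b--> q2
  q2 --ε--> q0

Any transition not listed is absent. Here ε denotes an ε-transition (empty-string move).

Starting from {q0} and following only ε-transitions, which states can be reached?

{q0}

Begin with {q0}.
No ε-moves leave this set, so the closure equals the set itself.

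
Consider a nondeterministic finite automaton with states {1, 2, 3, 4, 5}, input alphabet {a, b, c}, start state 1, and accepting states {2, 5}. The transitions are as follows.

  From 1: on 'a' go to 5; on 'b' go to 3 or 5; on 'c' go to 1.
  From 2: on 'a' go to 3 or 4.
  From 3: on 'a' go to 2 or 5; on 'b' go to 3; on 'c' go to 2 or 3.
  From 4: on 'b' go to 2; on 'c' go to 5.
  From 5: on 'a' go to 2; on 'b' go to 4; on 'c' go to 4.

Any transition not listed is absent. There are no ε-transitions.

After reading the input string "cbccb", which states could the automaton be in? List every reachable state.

Start in {1}.
Read 'c': {1} → {1}.
Read 'b': {1} → {3, 5}.
Read 'c': {3, 5} → {2, 3, 4}.
Read 'c': {2, 3, 4} → {2, 3, 5}.
Read 'b': {2, 3, 5} → {3, 4}.

{3, 4}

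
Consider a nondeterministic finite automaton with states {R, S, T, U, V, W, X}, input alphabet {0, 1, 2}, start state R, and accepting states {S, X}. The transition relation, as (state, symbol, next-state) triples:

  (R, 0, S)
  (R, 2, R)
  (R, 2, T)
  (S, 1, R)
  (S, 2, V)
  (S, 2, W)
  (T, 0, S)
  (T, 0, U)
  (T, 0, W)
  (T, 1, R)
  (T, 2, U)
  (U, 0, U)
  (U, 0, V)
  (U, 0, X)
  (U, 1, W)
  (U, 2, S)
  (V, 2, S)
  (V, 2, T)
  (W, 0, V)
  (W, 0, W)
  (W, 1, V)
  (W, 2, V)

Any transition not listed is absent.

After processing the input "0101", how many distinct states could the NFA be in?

1

Start in {R}.
Read '0': {R} → {S}.
Read '1': {S} → {R}.
Read '0': {R} → {S}.
Read '1': {S} → {R}.
That set has 1 state.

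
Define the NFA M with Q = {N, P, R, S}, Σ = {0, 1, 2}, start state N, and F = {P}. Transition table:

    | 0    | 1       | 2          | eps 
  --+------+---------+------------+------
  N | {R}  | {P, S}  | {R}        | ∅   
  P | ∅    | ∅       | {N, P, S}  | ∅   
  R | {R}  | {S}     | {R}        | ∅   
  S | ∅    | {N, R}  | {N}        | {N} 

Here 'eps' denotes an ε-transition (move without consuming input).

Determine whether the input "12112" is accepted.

Yes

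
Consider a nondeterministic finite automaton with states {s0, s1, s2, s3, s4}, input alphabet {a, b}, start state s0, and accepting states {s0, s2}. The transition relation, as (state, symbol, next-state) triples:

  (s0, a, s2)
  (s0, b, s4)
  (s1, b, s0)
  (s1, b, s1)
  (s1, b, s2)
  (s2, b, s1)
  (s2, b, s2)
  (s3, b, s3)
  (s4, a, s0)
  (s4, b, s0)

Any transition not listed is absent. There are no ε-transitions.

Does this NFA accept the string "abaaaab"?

Start in {s0}.
Read 'a': s0→{s2}; now {s2}.
Read 'b': s2→{s1, s2}; now {s1, s2}.
Read 'a': s1→∅, s2→∅; now ∅.
The set is empty and remains empty for the remaining 4 symbols.
The final set ∅ contains no accepting state.

No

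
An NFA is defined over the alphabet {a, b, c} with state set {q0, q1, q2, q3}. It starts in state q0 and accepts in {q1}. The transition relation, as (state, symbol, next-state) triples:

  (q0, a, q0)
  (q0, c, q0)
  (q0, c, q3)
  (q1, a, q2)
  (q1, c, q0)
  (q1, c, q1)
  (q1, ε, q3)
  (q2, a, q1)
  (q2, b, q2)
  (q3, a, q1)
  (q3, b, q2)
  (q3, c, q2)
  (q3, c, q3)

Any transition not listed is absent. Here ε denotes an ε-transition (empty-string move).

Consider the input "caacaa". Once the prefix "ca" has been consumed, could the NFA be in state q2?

Start in {q0}.
Read 'c': {q0} → {q0, q3}.
Read 'a': {q0, q3} → {q0, q1, q3}.
State q2 is not in {q0, q1, q3}.

No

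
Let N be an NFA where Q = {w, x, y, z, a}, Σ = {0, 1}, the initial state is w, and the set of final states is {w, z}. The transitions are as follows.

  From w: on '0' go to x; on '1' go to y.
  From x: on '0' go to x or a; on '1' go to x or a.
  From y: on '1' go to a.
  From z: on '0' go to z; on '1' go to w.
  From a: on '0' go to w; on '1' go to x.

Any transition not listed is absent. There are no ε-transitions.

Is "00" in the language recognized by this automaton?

No

Start in {w}.
Read '0': w→{x}; now {x}.
Read '0': x→{x, a}; now {x, a}.
The final set {x, a} contains no accepting state.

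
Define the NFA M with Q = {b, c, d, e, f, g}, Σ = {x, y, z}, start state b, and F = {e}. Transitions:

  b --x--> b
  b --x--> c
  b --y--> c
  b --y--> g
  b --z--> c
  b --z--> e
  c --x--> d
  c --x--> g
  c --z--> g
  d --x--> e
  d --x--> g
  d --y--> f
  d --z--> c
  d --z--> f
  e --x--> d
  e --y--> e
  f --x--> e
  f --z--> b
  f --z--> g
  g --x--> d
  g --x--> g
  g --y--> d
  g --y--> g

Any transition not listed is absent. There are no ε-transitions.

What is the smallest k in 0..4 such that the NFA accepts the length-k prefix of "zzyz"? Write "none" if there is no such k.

Start in {b}.
Read 'z': {b} → {c, e}.
None of the earlier sets intersect F, but {c, e} does.

1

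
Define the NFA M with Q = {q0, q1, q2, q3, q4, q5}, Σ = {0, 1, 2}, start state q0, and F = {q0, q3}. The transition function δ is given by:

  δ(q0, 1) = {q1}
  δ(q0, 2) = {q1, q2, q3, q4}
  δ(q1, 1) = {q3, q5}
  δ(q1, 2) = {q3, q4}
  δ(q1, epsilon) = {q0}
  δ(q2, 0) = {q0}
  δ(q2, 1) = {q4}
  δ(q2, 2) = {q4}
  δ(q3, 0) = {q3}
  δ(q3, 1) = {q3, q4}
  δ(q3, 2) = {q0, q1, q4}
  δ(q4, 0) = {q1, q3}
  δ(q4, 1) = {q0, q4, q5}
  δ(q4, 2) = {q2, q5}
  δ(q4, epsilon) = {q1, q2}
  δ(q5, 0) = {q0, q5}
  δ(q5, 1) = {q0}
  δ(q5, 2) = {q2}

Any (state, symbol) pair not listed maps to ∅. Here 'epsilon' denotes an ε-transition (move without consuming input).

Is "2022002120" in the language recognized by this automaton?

Start in {q0}.
Read '2': {q0} → {q0, q1, q2, q3, q4}.
Read '0': {q0, q1, q2, q3, q4} → {q0, q1, q3}.
Read '2': {q0, q1, q3} → {q0, q1, q2, q3, q4}.
Read '2': {q0, q1, q2, q3, q4} → {q0, q1, q2, q3, q4, q5}.
Read '0': {q0, q1, q2, q3, q4, q5} → {q0, q1, q3, q5}.
Read '0': {q0, q1, q3, q5} → {q0, q3, q5}.
Read '2': {q0, q3, q5} → {q0, q1, q2, q3, q4}.
Read '1': {q0, q1, q2, q3, q4} → {q0, q1, q2, q3, q4, q5}.
Read '2': {q0, q1, q2, q3, q4, q5} → {q0, q1, q2, q3, q4, q5}.
Read '0': {q0, q1, q2, q3, q4, q5} → {q0, q1, q3, q5}.
The final set {q0, q1, q3, q5} contains the accepting states q0, q3.

Yes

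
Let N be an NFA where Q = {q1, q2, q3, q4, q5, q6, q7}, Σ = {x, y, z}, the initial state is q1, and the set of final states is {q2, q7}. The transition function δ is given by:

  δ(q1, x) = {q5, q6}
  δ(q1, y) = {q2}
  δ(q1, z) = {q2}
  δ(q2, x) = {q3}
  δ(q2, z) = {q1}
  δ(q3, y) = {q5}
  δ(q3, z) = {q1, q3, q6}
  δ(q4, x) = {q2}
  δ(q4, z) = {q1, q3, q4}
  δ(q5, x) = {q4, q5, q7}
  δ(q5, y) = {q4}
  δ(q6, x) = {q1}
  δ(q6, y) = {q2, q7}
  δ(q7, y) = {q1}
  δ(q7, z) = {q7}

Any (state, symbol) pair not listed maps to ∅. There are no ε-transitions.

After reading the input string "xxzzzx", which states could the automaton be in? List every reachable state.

Start in {q1}.
Read 'x': q1→{q5, q6}; now {q5, q6}.
Read 'x': q5→{q4, q5, q7}, q6→{q1}; now {q1, q4, q5, q7}.
Read 'z': q1→{q2}, q4→{q1, q3, q4}, q5→∅, q7→{q7}; now {q1, q2, q3, q4, q7}.
Read 'z': q1→{q2}, q2→{q1}, q3→{q1, q3, q6}, q4→{q1, q3, q4}, q7→{q7}; now {q1, q2, q3, q4, q6, q7}.
Read 'z': q1→{q2}, q2→{q1}, q3→{q1, q3, q6}, q4→{q1, q3, q4}, q6→∅, q7→{q7}; now {q1, q2, q3, q4, q6, q7}.
Read 'x': q1→{q5, q6}, q2→{q3}, q3→∅, q4→{q2}, q6→{q1}, q7→∅; now {q1, q2, q3, q5, q6}.

{q1, q2, q3, q5, q6}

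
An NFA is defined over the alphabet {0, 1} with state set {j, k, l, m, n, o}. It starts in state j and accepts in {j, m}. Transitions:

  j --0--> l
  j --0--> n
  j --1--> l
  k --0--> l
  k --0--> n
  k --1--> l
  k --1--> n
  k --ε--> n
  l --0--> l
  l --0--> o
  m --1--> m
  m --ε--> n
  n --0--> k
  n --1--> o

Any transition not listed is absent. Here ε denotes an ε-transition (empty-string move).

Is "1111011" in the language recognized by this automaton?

No

Start in {j}.
Read '1': {j} → {l}.
Read '1': {l} → ∅.
The set is empty and remains empty for the remaining 5 symbols.
The final set ∅ contains no accepting state.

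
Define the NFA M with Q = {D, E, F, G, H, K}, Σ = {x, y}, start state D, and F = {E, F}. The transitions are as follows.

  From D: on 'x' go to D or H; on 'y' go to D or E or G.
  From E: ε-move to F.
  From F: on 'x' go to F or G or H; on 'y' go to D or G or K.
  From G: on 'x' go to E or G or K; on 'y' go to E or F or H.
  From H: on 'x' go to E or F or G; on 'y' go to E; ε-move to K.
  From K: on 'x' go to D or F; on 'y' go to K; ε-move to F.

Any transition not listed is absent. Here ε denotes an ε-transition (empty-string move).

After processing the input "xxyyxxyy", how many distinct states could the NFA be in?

6

Start in {D}.
Read 'x': D→{D, H}; union {D, H}; ε-closure = {D, F, H, K}.
Read 'x': D→{D, H}, F→{F, G, H}, H→{E, F, G}, K→{D, F}; union {D, E, F, G, H}; ε-closure = {D, E, F, G, H, K}.
Read 'y': D→{D, E, G}, E→∅, F→{D, G, K}, G→{E, F, H}, H→{E}, K→{K}; now {D, E, F, G, H, K}.
Read 'y': D→{D, E, G}, E→∅, F→{D, G, K}, G→{E, F, H}, H→{E}, K→{K}; now {D, E, F, G, H, K}.
Read 'x': D→{D, H}, E→∅, F→{F, G, H}, G→{E, G, K}, H→{E, F, G}, K→{D, F}; now {D, E, F, G, H, K}.
Read 'x': D→{D, H}, E→∅, F→{F, G, H}, G→{E, G, K}, H→{E, F, G}, K→{D, F}; now {D, E, F, G, H, K}.
Read 'y': D→{D, E, G}, E→∅, F→{D, G, K}, G→{E, F, H}, H→{E}, K→{K}; now {D, E, F, G, H, K}.
Read 'y': D→{D, E, G}, E→∅, F→{D, G, K}, G→{E, F, H}, H→{E}, K→{K}; now {D, E, F, G, H, K}.
That set has 6 states.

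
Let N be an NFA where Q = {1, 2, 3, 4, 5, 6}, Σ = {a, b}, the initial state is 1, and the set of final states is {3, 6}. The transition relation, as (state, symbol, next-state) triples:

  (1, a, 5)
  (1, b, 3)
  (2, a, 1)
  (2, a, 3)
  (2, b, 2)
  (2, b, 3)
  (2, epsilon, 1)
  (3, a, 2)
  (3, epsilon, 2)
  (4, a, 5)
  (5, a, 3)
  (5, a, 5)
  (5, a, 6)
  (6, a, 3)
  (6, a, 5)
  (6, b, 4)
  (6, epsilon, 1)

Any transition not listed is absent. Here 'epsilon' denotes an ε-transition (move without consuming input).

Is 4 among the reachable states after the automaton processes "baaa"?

No

Start in {1}.
Read 'b': 1→{3}; union {3}; ε-closure = {1, 2, 3}.
Read 'a': 1→{5}, 2→{1, 3}, 3→{2}; now {1, 2, 3, 5}.
Read 'a': 1→{5}, 2→{1, 3}, 3→{2}, 5→{3, 5, 6}; now {1, 2, 3, 5, 6}.
Read 'a': 1→{5}, 2→{1, 3}, 3→{2}, 5→{3, 5, 6}, 6→{3, 5}; now {1, 2, 3, 5, 6}.
State 4 is not in {1, 2, 3, 5, 6}.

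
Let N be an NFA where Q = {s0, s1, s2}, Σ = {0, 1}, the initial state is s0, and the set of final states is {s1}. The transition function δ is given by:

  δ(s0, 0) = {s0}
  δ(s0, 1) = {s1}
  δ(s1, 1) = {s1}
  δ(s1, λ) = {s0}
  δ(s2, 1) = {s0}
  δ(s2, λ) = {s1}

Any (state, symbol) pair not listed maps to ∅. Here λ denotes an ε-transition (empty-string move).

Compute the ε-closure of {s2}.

Begin with {s2}.
ε-move s2 → s1; add s1.
ε-move s1 → s0; add s0.

{s0, s1, s2}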